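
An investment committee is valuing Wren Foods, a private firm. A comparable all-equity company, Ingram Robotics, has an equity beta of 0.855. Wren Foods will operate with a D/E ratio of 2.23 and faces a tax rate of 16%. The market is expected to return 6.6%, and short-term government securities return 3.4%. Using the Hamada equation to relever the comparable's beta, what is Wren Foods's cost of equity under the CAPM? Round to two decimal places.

β_L = β_U × [1 + (1 − t)(D/E)] = 0.855 × [1 + (1 − 0.16) × 2.23]
    = 0.855 × [1 + 0.84 × 2.23] = 0.855 × 2.8732 = 2.4566
MRP = 6.6% − 3.4% = 3.20%
E(R) = R_f + β_L × MRP = 3.4% + 2.4566 × 3.2% = 11.26%

11.26%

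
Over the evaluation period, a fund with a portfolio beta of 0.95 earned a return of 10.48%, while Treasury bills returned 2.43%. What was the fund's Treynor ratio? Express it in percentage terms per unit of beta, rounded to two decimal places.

8.47%

Treynor = (R_P − R_f) / β_P = (10.48% − 2.43%) / 0.9500 = 8.05% / 0.9500 = 8.47%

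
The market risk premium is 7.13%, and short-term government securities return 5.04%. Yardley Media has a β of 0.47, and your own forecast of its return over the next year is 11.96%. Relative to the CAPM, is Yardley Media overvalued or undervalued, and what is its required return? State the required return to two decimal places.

Undervalued; required return 8.39%

Required return = R_f + β·MRP = 5.04% + 0.47 × 7.13% = 8.39%
Forecast 11.96% > required 8.39% → the stock plots above the SML → undervalued.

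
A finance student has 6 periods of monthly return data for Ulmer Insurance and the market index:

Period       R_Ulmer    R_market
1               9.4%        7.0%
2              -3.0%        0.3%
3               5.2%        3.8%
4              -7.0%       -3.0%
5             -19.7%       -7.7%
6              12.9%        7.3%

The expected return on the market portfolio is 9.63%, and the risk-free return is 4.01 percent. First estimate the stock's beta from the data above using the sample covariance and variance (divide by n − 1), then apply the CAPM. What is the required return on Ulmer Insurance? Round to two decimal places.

15.37%

Mean R_i = (9.4 − 3.0 + 5.2 − 7.0 − 19.7 + 12.9) / 6 = -0.3667%
Mean R_m = (7.0 + 0.3 + 3.8 − 3.0 − 7.7 + 7.3) / 6 = 1.2833%
Σ(R_i − R̄_i)(R_m − R̄_m) = 354.3433  ⇒  Cov = 354.3433 / 5 = 70.8687
Σ(R_m − R̄_m)² = 175.2283  ⇒  Var(R_m) = 175.2283 / 5 = 35.0457
β = Cov / Var(R_m) = 70.8687 / 35.0457 = 2.0222
MRP = 9.63% − 4.01% = 5.62%
E(R) = R_f + β × MRP = 4.01% + 2.0222 × 5.62% = 15.37%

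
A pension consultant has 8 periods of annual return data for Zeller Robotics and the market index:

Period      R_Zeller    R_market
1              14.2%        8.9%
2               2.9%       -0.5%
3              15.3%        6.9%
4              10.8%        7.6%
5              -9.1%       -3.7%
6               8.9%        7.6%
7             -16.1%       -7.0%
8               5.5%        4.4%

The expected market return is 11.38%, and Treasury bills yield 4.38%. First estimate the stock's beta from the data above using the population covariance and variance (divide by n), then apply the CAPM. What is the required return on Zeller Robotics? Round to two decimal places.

Mean R_i = (14.2 + 2.9 + 15.3 + 10.8 − 9.1 + 8.9 − 16.1 + 5.5) / 8 = 4.0500%
Mean R_m = (8.9 − 0.5 + 6.9 + 7.6 − 3.7 + 7.6 − 7.0 + 4.4) / 8 = 3.0250%
Σ(R_i − R̄_i)(R_m − R̄_m) = 452.7800  ⇒  Cov = 452.7800 / 8 = 56.5975
Σ(R_m − R̄_m)² = 251.4350  ⇒  Var(R_m) = 251.4350 / 8 = 31.4294
β = Cov / Var(R_m) = 56.5975 / 31.4294 = 1.8008
MRP = 11.38% − 4.38% = 7.00%
E(R) = R_f + β × MRP = 4.38% + 1.8008 × 7.00% = 16.99%

16.99%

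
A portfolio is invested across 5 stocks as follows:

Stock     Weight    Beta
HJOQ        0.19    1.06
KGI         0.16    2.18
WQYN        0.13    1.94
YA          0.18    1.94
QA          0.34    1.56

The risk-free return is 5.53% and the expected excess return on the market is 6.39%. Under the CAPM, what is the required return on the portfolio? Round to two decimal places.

β_P = Σ w_i β_i = 0.19×1.06 + 0.16×2.18 + 0.13×1.94 + 0.18×1.94 + 0.34×1.56 = 1.6820
E(R_P) = R_f + β_P × MRP = 5.53% + 1.6820 × 6.39% = 16.28%

16.28%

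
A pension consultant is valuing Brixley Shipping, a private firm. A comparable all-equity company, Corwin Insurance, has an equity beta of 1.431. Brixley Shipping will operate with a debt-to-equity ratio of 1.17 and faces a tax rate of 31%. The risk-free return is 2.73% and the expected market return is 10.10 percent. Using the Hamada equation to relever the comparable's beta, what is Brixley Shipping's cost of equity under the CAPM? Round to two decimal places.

21.79%

β_L = β_U × [1 + (1 − t)(D/E)] = 1.431 × [1 + (1 − 0.31) × 1.17]
    = 1.431 × [1 + 0.69 × 1.17] = 1.431 × 1.8073 = 2.5862
MRP = 10.10% − 2.73% = 7.37%
E(R) = R_f + β_L × MRP = 2.73% + 2.5862 × 7.37% = 21.79%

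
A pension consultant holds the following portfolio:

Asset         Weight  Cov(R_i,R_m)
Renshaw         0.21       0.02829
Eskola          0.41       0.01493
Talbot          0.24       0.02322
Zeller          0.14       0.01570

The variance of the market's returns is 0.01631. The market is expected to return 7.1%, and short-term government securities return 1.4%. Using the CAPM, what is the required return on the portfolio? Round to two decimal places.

β_Renshaw = 0.02829 / 0.01631 = 1.7345
β_Eskola = 0.01493 / 0.01631 = 0.9154
β_Talbot = 0.02322 / 0.01631 = 1.4237
β_Zeller = 0.01570 / 0.01631 = 0.9626
β_P = Σ w_i β_i = 0.21×1.7345 + 0.41×0.9154 + 0.24×1.4237 + 0.14×0.9626 = 1.2160
MRP = 7.1% − 1.4% = 5.70%
E(R_P) = R_f + β_P × MRP = 1.4% + 1.2160 × 5.7% = 8.33%

8.33%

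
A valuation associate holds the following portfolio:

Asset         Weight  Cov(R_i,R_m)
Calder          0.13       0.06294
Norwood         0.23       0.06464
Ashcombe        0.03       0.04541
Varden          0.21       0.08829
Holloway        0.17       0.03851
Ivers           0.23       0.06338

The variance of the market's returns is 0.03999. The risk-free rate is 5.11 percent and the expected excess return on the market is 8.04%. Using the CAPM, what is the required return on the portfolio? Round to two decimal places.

17.99%

β_Calder = 0.06294 / 0.03999 = 1.5739
β_Norwood = 0.06464 / 0.03999 = 1.6164
β_Ashcombe = 0.04541 / 0.03999 = 1.1355
β_Varden = 0.08829 / 0.03999 = 2.2078
β_Holloway = 0.03851 / 0.03999 = 0.9630
β_Ivers = 0.06338 / 0.03999 = 1.5849
β_P = Σ w_i β_i = 0.13×1.5739 + 0.23×1.6164 + 0.03×1.1355 + 0.21×2.2078 + 0.17×0.9630 + 0.23×1.5849 = 1.6023
E(R_P) = R_f + β_P × MRP = 5.11% + 1.6023 × 8.04% = 17.99%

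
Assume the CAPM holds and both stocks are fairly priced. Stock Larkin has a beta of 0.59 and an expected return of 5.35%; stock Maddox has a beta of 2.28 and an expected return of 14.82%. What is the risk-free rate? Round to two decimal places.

Both satisfy E(R) = R_f + β·MRP, so the slope of the SML is
MRP = (14.82% − 5.35%) / (2.28 − 0.59) = 9.47% / 1.69 = 5.6036%
R_f = E(R_Larkin) − β_Larkin·MRP = 5.35% − 0.59 × 5.6036% = 2.0439%

2.04%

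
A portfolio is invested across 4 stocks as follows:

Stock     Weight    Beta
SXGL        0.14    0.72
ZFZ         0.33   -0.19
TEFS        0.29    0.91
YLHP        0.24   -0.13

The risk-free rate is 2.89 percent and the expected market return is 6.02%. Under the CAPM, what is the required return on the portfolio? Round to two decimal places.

β_P = Σ w_i β_i = 0.14×0.72 + 0.33×-0.19 + 0.29×0.91 + 0.24×-0.13 = 0.2708
MRP = 6.02% − 2.89% = 3.13%
E(R_P) = R_f + β_P × MRP = 2.89% + 0.2708 × 3.13% = 3.74%

3.74%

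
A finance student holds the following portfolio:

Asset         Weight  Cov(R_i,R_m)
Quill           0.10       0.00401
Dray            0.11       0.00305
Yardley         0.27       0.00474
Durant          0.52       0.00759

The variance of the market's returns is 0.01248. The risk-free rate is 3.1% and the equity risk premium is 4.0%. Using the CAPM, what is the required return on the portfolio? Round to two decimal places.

β_Quill = 0.00401 / 0.01248 = 0.3213
β_Dray = 0.00305 / 0.01248 = 0.2444
β_Yardley = 0.00474 / 0.01248 = 0.3798
β_Durant = 0.00759 / 0.01248 = 0.6082
β_P = Σ w_i β_i = 0.10×0.3213 + 0.11×0.2444 + 0.27×0.3798 + 0.52×0.6082 = 0.4778
E(R_P) = R_f + β_P × MRP = 3.1% + 0.4778 × 4.0% = 5.01%

5.01%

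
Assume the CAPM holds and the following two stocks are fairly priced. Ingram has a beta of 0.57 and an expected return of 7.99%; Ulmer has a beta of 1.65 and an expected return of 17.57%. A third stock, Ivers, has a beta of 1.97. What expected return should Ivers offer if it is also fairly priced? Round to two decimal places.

MRP (SML slope) = (17.57% − 7.99%) / (1.65 − 0.57) = 9.58% / 1.08 = 8.8704%
R_f (intercept) = 7.99% − 0.57 × 8.8704% = 2.9339%
E(R_Ivers) = R_f + β × MRP = 2.9339% + 1.97 × 8.8704% = 20.41%

20.41%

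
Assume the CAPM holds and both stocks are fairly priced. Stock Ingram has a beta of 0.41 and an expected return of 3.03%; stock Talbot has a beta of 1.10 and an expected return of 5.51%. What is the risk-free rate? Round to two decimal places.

1.56%

Both satisfy E(R) = R_f + β·MRP, so the slope of the SML is
MRP = (5.51% − 3.03%) / (1.10 − 0.41) = 2.48% / 0.69 = 3.5942%
R_f = E(R_Ingram) − β_Ingram·MRP = 3.03% − 0.41 × 3.5942% = 1.5564%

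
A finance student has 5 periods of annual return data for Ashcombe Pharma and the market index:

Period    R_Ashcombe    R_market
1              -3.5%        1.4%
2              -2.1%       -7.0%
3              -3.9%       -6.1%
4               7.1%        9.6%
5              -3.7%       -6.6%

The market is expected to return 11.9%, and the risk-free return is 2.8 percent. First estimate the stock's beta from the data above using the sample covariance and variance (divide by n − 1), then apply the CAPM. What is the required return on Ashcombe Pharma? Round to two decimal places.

Mean R_i = (-3.5 − 2.1 − 3.9 + 7.1 − 3.7) / 5 = -1.2200%
Mean R_m = (1.4 − 7.0 − 6.1 + 9.6 − 6.6) / 5 = -1.7400%
Σ(R_i − R̄_i)(R_m − R̄_m) = 115.5560  ⇒  Cov = 115.5560 / 4 = 28.8890
Σ(R_m − R̄_m)² = 208.7520  ⇒  Var(R_m) = 208.7520 / 4 = 52.1880
β = Cov / Var(R_m) = 28.8890 / 52.1880 = 0.5536
MRP = 11.9% − 2.8% = 9.10%
E(R) = R_f + β × MRP = 2.8% + 0.5536 × 9.1% = 7.84%

7.84%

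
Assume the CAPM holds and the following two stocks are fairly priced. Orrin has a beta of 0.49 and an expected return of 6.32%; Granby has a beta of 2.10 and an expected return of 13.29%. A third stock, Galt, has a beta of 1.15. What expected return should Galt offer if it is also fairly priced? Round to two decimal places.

MRP (SML slope) = (13.29% − 6.32%) / (2.10 − 0.49) = 6.97% / 1.61 = 4.3292%
R_f (intercept) = 6.32% − 0.49 × 4.3292% = 4.1987%
E(R_Galt) = R_f + β × MRP = 4.1987% + 1.15 × 4.3292% = 9.18%

9.18%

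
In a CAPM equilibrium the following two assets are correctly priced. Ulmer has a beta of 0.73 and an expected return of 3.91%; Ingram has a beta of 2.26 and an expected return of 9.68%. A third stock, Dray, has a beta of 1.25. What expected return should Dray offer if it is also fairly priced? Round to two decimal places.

5.87%

MRP (SML slope) = (9.68% − 3.91%) / (2.26 − 0.73) = 5.77% / 1.53 = 3.7712%
R_f (intercept) = 3.91% − 0.73 × 3.7712% = 1.1570%
E(R_Dray) = R_f + β × MRP = 1.1570% + 1.25 × 3.7712% = 5.87%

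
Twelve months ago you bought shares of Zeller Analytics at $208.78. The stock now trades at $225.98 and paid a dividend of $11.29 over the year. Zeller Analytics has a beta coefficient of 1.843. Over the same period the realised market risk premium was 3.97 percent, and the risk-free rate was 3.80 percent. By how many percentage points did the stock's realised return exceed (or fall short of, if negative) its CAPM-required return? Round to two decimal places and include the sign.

Realised HPR = (P1 + D1 − P0) / P0 = (225.98 + 11.29 − 208.78) / 208.78 = 28.49 / 208.78 = 13.6459%
CAPM required = R_f + β·MRP = 3.80% + 1.843 × 3.97% = 11.11671%
α = realised − required = 13.6459% − 11.11671% = +2.53%

+2.53%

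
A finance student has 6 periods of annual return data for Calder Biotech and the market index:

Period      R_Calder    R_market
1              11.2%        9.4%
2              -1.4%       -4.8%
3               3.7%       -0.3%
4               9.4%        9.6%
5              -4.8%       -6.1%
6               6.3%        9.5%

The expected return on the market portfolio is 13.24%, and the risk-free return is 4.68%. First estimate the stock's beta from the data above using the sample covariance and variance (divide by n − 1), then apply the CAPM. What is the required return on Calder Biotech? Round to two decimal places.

Mean R_i = (11.2 − 1.4 + 3.7 + 9.4 − 4.8 + 6.3) / 6 = 4.0667%
Mean R_m = (9.4 − 4.8 − 0.3 + 9.6 − 6.1 + 9.5) / 6 = 2.8833%
Σ(R_i − R̄_i)(R_m − R̄_m) = 219.9067  ⇒  Cov = 219.9067 / 5 = 43.9813
Σ(R_m − R̄_m)² = 281.2283  ⇒  Var(R_m) = 281.2283 / 5 = 56.2457
β = Cov / Var(R_m) = 43.9813 / 56.2457 = 0.7819
MRP = 13.24% − 4.68% = 8.56%
E(R) = R_f + β × MRP = 4.68% + 0.7819 × 8.56% = 11.37%

11.37%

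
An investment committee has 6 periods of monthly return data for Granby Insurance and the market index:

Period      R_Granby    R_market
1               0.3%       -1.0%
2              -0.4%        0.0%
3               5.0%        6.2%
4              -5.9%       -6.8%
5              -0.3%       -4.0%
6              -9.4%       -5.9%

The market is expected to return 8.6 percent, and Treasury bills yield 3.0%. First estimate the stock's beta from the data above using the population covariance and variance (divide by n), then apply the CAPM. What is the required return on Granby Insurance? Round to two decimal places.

8.23%

Mean R_i = (0.3 − 0.4 + 5.0 − 5.9 − 0.3 − 9.4) / 6 = -1.7833%
Mean R_m = (-1.0 + 0.0 + 6.2 − 6.8 − 4.0 − 5.9) / 6 = -1.9167%
Σ(R_i − R̄_i)(R_m − R̄_m) = 106.9717  ⇒  Cov = 106.9717 / 6 = 17.8286
Σ(R_m − R̄_m)² = 114.4483  ⇒  Var(R_m) = 114.4483 / 6 = 19.0747
β = Cov / Var(R_m) = 17.8286 / 19.0747 = 0.9347
MRP = 8.6% − 3.0% = 5.60%
E(R) = R_f + β × MRP = 3.0% + 0.9347 × 5.6% = 8.23%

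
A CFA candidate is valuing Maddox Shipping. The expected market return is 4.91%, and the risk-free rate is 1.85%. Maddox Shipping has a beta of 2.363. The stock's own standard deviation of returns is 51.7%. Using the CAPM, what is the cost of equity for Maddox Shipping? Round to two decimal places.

Market risk premium = E(R_m) − R_f = 4.91% − 1.85% = 3.06%
E(R) = R_f + β × MRP = 1.85% + 2.363 × 3.06% = 9.08%

9.08%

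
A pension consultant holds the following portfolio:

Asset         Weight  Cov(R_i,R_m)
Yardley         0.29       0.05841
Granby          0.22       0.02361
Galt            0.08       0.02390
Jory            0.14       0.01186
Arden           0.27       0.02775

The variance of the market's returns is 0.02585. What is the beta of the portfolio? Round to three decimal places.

1.284

β_Yardley = 0.05841 / 0.02585 = 2.2596
β_Granby = 0.02361 / 0.02585 = 0.9133
β_Galt = 0.02390 / 0.02585 = 0.9246
β_Jory = 0.01186 / 0.02585 = 0.4588
β_Arden = 0.02775 / 0.02585 = 1.0735
β_P = Σ w_i β_i = 0.29×2.2596 + 0.22×0.9133 + 0.08×0.9246 + 0.14×0.4588 + 0.27×1.0735 = 1.2843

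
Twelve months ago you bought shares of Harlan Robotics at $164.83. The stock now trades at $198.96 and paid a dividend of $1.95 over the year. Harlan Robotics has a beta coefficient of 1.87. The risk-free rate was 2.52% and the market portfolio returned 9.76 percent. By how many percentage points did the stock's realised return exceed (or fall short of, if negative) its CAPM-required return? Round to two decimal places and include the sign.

Realised HPR = (P1 + D1 − P0) / P0 = (198.96 + 1.95 − 164.83) / 164.83 = 36.08 / 164.83 = 21.8892%
MRP = 9.76% − 2.52% = 7.24%
CAPM required = R_f + β·MRP = 2.52% + 1.87 × 7.24% = 16.0588%
α = realised − required = 21.8892% − 16.0588% = +5.83%

+5.83%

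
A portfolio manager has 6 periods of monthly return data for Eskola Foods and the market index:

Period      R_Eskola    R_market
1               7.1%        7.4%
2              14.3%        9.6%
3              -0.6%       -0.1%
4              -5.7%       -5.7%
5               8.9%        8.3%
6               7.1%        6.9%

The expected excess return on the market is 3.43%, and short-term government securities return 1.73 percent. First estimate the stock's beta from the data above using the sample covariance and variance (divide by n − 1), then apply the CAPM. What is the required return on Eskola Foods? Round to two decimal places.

Mean R_i = (7.1 + 14.3 − 0.6 − 5.7 + 8.9 + 7.1) / 6 = 5.1833%
Mean R_m = (7.4 + 9.6 − 0.1 − 5.7 + 8.3 + 6.9) / 6 = 4.4000%
Σ(R_i − R̄_i)(R_m − R̄_m) = 208.3900  ⇒  Cov = 208.3900 / 5 = 41.6780
Σ(R_m − R̄_m)² = 179.7600  ⇒  Var(R_m) = 179.7600 / 5 = 35.9520
β = Cov / Var(R_m) = 41.6780 / 35.9520 = 1.1593
E(R) = R_f + β × MRP = 1.73% + 1.1593 × 3.43% = 5.71%

5.71%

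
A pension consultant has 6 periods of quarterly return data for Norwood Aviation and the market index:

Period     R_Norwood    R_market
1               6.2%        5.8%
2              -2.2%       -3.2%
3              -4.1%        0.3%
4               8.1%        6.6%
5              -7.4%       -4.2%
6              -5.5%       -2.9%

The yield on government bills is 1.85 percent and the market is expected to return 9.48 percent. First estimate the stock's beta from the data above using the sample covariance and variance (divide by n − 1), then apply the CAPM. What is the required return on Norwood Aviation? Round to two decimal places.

11.62%

Mean R_i = (6.2 − 2.2 − 4.1 + 8.1 − 7.4 − 5.5) / 6 = -0.8167%
Mean R_m = (5.8 − 3.2 + 0.3 + 6.6 − 4.2 − 2.9) / 6 = 0.4000%
Σ(R_i − R̄_i)(R_m − R̄_m) = 144.2200  ⇒  Cov = 144.2200 / 5 = 28.8440
Σ(R_m − R̄_m)² = 112.6200  ⇒  Var(R_m) = 112.6200 / 5 = 22.5240
β = Cov / Var(R_m) = 28.8440 / 22.5240 = 1.2806
MRP = 9.48% − 1.85% = 7.63%
E(R) = R_f + β × MRP = 1.85% + 1.2806 × 7.63% = 11.62%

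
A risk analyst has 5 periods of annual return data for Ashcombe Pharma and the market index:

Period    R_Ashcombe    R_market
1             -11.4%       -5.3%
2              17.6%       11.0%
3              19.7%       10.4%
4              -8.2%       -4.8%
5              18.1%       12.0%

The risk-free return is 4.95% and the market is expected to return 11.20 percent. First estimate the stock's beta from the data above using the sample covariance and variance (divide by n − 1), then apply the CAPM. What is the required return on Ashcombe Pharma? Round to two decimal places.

15.81%

Mean R_i = (-11.4 + 17.6 + 19.7 − 8.2 + 18.1) / 5 = 7.1600%
Mean R_m = (-5.3 + 11.0 + 10.4 − 4.8 + 12.0) / 5 = 4.6600%
Σ(R_i − R̄_i)(R_m − R̄_m) = 548.6320  ⇒  Cov = 548.6320 / 4 = 137.1580
Σ(R_m − R̄_m)² = 315.7120  ⇒  Var(R_m) = 315.7120 / 4 = 78.9280
β = Cov / Var(R_m) = 137.1580 / 78.9280 = 1.7378
MRP = 11.20% − 4.95% = 6.25%
E(R) = R_f + β × MRP = 4.95% + 1.7378 × 6.25% = 15.81%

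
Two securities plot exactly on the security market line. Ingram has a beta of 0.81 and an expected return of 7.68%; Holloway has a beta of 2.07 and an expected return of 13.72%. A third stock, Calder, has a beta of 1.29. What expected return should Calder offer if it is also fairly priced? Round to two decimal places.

MRP (SML slope) = (13.72% − 7.68%) / (2.07 − 0.81) = 6.04% / 1.26 = 4.7937%
R_f (intercept) = 7.68% − 0.81 × 4.7937% = 3.7971%
E(R_Calder) = R_f + β × MRP = 3.7971% + 1.29 × 4.7937% = 9.98%

9.98%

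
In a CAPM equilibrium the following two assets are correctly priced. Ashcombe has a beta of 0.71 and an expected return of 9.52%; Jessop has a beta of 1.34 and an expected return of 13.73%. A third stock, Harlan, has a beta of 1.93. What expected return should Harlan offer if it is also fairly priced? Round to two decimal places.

MRP (SML slope) = (13.73% − 9.52%) / (1.34 − 0.71) = 4.21% / 0.63 = 6.6825%
R_f (intercept) = 9.52% − 0.71 × 6.6825% = 4.7754%
E(R_Harlan) = R_f + β × MRP = 4.7754% + 1.93 × 6.6825% = 17.67%

17.67%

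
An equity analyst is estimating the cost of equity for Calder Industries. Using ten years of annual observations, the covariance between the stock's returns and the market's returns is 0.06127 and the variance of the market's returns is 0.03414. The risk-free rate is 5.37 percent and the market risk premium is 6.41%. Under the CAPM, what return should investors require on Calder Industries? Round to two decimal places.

16.87%

β = Cov(R_i, R_m) / Var(R_m) = 0.06127 / 0.03414 = 1.7947
E(R) = R_f + β × MRP = 5.37% + 1.7947 × 6.41% = 16.87%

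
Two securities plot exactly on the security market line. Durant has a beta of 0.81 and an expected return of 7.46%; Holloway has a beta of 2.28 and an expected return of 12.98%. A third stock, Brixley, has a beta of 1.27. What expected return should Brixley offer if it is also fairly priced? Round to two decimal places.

MRP (SML slope) = (12.98% − 7.46%) / (2.28 − 0.81) = 5.52% / 1.47 = 3.7551%
R_f (intercept) = 7.46% − 0.81 × 3.7551% = 4.4184%
E(R_Brixley) = R_f + β × MRP = 4.4184% + 1.27 × 3.7551% = 9.19%

9.19%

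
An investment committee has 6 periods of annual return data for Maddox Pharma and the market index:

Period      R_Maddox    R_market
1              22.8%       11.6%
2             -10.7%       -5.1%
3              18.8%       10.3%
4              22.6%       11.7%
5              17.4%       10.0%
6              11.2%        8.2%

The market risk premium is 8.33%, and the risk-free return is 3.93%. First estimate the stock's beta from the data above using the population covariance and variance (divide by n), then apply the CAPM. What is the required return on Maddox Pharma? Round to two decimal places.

Mean R_i = (22.8 − 10.7 + 18.8 + 22.6 + 17.4 + 11.2) / 6 = 13.6833%
Mean R_m = (11.6 − 5.1 + 10.3 + 11.7 + 10.0 + 8.2) / 6 = 7.7833%
Σ(R_i − R̄_i)(R_m − R̄_m) = 403.9383  ⇒  Cov = 403.9383 / 6 = 67.3231
Σ(R_m − R̄_m)² = 207.3083  ⇒  Var(R_m) = 207.3083 / 6 = 34.5514
β = Cov / Var(R_m) = 67.3231 / 34.5514 = 1.9485
E(R) = R_f + β × MRP = 3.93% + 1.9485 × 8.33% = 20.16%

20.16%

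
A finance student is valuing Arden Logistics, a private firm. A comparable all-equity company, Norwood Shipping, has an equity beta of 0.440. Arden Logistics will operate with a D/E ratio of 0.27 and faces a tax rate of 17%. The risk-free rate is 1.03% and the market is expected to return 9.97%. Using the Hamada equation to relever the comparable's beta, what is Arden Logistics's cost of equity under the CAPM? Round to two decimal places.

5.85%

β_L = β_U × [1 + (1 − t)(D/E)] = 0.440 × [1 + (1 − 0.17) × 0.27]
    = 0.440 × [1 + 0.83 × 0.27] = 0.440 × 1.2241 = 0.5386
MRP = 9.97% − 1.03% = 8.94%
E(R) = R_f + β_L × MRP = 1.03% + 0.5386 × 8.94% = 5.85%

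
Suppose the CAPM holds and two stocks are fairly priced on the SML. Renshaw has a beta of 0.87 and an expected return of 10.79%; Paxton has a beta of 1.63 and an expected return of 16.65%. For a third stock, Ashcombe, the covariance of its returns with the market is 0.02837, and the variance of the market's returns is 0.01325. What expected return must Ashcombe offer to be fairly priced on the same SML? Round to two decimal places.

MRP = (16.65% − 10.79%) / (1.63 − 0.87) = 7.7105%
R_f = 10.79% − 0.87 × 7.7105% = 4.0819%
β_Ashcombe = Cov / Var(R_m) = 0.02837 / 0.01325 = 2.1411
E(R_Ashcombe) = R_f + β × MRP = 4.0819% + 2.1411 × 7.7105% = 20.59%

20.59%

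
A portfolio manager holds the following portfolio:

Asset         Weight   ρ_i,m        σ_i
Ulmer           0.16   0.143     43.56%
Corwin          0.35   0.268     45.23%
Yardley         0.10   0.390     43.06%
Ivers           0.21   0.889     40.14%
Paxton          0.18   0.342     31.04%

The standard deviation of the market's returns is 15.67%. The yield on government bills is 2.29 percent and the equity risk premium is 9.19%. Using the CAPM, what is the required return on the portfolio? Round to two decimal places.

11.86%

β_Ulmer = 0.143 × 43.56% / 15.67% = 0.3975
β_Corwin = 0.268 × 45.23% / 15.67% = 0.7736
β_Yardley = 0.390 × 43.06% / 15.67% = 1.0717
β_Ivers = 0.889 × 40.14% / 15.67% = 2.2772
β_Paxton = 0.342 × 31.04% / 15.67% = 0.6775
β_P = Σ w_i β_i = 0.16×0.3975 + 0.35×0.7736 + 0.10×1.0717 + 0.21×2.2772 + 0.18×0.6775 = 1.0417
E(R_P) = R_f + β_P × MRP = 2.29% + 1.0417 × 9.19% = 11.86%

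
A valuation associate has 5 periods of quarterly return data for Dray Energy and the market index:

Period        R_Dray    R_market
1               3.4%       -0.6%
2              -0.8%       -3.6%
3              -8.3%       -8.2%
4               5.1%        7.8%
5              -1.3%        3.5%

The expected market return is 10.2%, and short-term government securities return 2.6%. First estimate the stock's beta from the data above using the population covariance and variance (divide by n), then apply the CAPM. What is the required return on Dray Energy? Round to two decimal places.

Mean R_i = (3.4 − 0.8 − 8.3 + 5.1 − 1.3) / 5 = -0.3800%
Mean R_m = (-0.6 − 3.6 − 8.2 + 7.8 + 3.5) / 5 = -0.2200%
Σ(R_i − R̄_i)(R_m − R̄_m) = 103.7120  ⇒  Cov = 103.7120 / 5 = 20.7424
Σ(R_m − R̄_m)² = 153.4080  ⇒  Var(R_m) = 153.4080 / 5 = 30.6816
β = Cov / Var(R_m) = 20.7424 / 30.6816 = 0.6761
MRP = 10.2% − 2.6% = 7.60%
E(R) = R_f + β × MRP = 2.6% + 0.6761 × 7.6% = 7.74%

7.74%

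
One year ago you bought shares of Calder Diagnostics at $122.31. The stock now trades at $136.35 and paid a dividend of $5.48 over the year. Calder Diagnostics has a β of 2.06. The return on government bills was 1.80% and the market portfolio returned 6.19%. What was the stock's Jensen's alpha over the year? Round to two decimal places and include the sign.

Realised HPR = (P1 + D1 − P0) / P0 = (136.35 + 5.48 − 122.31) / 122.31 = 19.52 / 122.31 = 15.9594%
MRP = 6.19% − 1.80% = 4.39%
CAPM required = R_f + β·MRP = 1.80% + 2.06 × 4.39% = 10.8434%
α = realised − required = 15.9594% − 10.8434% = +5.12%

+5.12%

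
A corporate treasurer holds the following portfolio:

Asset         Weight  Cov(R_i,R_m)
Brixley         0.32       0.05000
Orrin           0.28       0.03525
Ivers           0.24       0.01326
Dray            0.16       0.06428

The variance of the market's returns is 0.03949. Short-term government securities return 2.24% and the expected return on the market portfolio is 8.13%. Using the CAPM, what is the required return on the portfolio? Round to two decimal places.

β_Brixley = 0.05000 / 0.03949 = 1.2661
β_Orrin = 0.03525 / 0.03949 = 0.8926
β_Ivers = 0.01326 / 0.03949 = 0.3358
β_Dray = 0.06428 / 0.03949 = 1.6278
β_P = Σ w_i β_i = 0.32×1.2661 + 0.28×0.8926 + 0.24×0.3358 + 0.16×1.6278 = 0.9961
MRP = 8.13% − 2.24% = 5.89%
E(R_P) = R_f + β_P × MRP = 2.24% + 0.9961 × 5.89% = 8.11%

8.11%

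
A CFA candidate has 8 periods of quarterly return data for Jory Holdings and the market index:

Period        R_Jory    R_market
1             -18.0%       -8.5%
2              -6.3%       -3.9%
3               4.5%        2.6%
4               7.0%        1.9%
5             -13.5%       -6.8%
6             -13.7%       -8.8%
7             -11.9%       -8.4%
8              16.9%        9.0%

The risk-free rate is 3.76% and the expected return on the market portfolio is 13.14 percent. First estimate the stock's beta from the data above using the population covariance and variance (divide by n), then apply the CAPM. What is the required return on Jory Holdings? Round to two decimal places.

Mean R_i = (-18.0 − 6.3 + 4.5 + 7.0 − 13.5 − 13.7 − 11.9 + 16.9) / 8 = -4.3750%
Mean R_m = (-8.5 − 3.9 + 2.6 + 1.9 − 6.8 − 8.8 − 8.4 + 9.0) / 8 = -2.8625%
Σ(R_i − R̄_i)(R_m − R̄_m) = 566.8025  ⇒  Cov = 566.8025 / 8 = 70.8503
Σ(R_m − R̄_m)² = 307.5188  ⇒  Var(R_m) = 307.5188 / 8 = 38.4399
β = Cov / Var(R_m) = 70.8503 / 38.4399 = 1.8431
MRP = 13.14% − 3.76% = 9.38%
E(R) = R_f + β × MRP = 3.76% + 1.8431 × 9.38% = 21.05%

21.05%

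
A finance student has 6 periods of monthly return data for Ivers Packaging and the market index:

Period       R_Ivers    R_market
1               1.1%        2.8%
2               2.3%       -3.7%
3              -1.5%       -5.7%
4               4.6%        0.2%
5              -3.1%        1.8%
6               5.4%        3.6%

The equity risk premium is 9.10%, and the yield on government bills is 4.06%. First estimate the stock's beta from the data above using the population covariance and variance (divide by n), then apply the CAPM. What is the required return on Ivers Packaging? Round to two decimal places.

Mean R_i = (1.1 + 2.3 − 1.5 + 4.6 − 3.1 + 5.4) / 6 = 1.4667%
Mean R_m = (2.8 − 3.7 − 5.7 + 0.2 + 1.8 + 3.6) / 6 = -0.1667%
Σ(R_i − R̄_i)(R_m − R̄_m) = 19.3667  ⇒  Cov = 19.3667 / 6 = 3.2278
Σ(R_m − R̄_m)² = 70.0933  ⇒  Var(R_m) = 70.0933 / 6 = 11.6822
β = Cov / Var(R_m) = 3.2278 / 11.6822 = 0.2763
E(R) = R_f + β × MRP = 4.06% + 0.2763 × 9.10% = 6.57%

6.57%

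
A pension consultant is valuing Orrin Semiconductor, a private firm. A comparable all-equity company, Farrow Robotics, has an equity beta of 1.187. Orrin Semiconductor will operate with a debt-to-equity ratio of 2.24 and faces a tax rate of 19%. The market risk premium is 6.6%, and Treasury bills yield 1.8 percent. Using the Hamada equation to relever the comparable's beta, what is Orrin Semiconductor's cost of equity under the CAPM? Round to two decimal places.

23.85%

β_L = β_U × [1 + (1 − t)(D/E)] = 1.187 × [1 + (1 − 0.19) × 2.24]
    = 1.187 × [1 + 0.81 × 2.24] = 1.187 × 2.8144 = 3.3407
E(R) = R_f + β_L × MRP = 1.8% + 3.3407 × 6.6% = 23.85%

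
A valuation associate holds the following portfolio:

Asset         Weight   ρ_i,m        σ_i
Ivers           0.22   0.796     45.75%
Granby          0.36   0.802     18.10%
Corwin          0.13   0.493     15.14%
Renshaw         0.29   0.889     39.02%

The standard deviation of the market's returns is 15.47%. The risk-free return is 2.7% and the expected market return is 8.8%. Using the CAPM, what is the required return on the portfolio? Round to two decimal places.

12.27%

β_Ivers = 0.796 × 45.75% / 15.47% = 2.3540
β_Granby = 0.802 × 18.10% / 15.47% = 0.9383
β_Corwin = 0.493 × 15.14% / 15.47% = 0.4825
β_Renshaw = 0.889 × 39.02% / 15.47% = 2.2423
β_P = Σ w_i β_i = 0.22×2.3540 + 0.36×0.9383 + 0.13×0.4825 + 0.29×2.2423 = 1.5687
MRP = 8.8% − 2.7% = 6.10%
E(R_P) = R_f + β_P × MRP = 2.7% + 1.5687 × 6.1% = 12.27%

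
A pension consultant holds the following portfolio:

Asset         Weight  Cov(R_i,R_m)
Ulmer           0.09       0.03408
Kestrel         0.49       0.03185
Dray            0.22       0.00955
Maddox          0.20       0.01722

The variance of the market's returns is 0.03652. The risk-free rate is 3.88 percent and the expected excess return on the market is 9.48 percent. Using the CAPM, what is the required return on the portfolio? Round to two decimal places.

β_Ulmer = 0.03408 / 0.03652 = 0.9332
β_Kestrel = 0.03185 / 0.03652 = 0.8721
β_Dray = 0.00955 / 0.03652 = 0.2615
β_Maddox = 0.01722 / 0.03652 = 0.4715
β_P = Σ w_i β_i = 0.09×0.9332 + 0.49×0.8721 + 0.22×0.2615 + 0.20×0.4715 = 0.6631
E(R_P) = R_f + β_P × MRP = 3.88% + 0.6631 × 9.48% = 10.17%

10.17%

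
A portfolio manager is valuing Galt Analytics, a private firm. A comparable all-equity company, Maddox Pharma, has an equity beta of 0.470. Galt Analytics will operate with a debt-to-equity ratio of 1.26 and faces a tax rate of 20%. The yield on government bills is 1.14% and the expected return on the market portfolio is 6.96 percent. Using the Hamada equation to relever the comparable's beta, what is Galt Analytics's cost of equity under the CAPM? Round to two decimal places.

β_L = β_U × [1 + (1 − t)(D/E)] = 0.470 × [1 + (1 − 0.20) × 1.26]
    = 0.470 × [1 + 0.80 × 1.26] = 0.470 × 2.0080 = 0.9438
MRP = 6.96% − 1.14% = 5.82%
E(R) = R_f + β_L × MRP = 1.14% + 0.9438 × 5.82% = 6.63%

6.63%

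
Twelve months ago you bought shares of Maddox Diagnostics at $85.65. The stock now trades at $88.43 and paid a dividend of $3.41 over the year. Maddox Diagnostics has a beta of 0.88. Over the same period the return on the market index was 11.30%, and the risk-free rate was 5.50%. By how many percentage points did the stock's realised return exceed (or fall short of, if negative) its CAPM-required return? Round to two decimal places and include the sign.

Realised HPR = (P1 + D1 − P0) / P0 = (88.43 + 3.41 − 85.65) / 85.65 = 6.19 / 85.65 = 7.2271%
MRP = 11.30% − 5.50% = 5.80%
CAPM required = R_f + β·MRP = 5.50% + 0.88 × 5.80% = 10.6040%
α = realised − required = 7.2271% − 10.6040% = -3.38%

-3.38%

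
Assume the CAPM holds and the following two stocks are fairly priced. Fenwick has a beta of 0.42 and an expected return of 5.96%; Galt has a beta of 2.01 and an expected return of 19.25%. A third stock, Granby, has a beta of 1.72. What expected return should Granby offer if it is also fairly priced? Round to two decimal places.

MRP (SML slope) = (19.25% − 5.96%) / (2.01 − 0.42) = 13.29% / 1.59 = 8.3585%
R_f (intercept) = 5.96% − 0.42 × 8.3585% = 2.4494%
E(R_Granby) = R_f + β × MRP = 2.4494% + 1.72 × 8.3585% = 16.83%

16.83%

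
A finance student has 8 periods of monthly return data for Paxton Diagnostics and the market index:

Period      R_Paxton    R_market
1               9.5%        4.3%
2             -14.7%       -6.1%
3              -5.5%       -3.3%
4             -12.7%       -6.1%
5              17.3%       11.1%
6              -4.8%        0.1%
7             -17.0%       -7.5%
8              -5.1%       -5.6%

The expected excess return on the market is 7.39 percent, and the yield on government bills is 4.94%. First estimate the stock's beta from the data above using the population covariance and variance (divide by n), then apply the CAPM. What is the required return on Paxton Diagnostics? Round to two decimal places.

18.04%

Mean R_i = (9.5 − 14.7 − 5.5 − 12.7 + 17.3 − 4.8 − 17.0 − 5.1) / 8 = -4.1250%
Mean R_m = (4.3 − 6.1 − 3.3 − 6.1 + 11.1 + 0.1 − 7.5 − 5.6) / 8 = -1.6375%
Σ(R_i − R̄_i)(R_m − R̄_m) = 519.7125  ⇒  Cov = 519.7125 / 8 = 64.9641
Σ(R_m − R̄_m)² = 293.1788  ⇒  Var(R_m) = 293.1788 / 8 = 36.6474
β = Cov / Var(R_m) = 64.9641 / 36.6474 = 1.7727
E(R) = R_f + β × MRP = 4.94% + 1.7727 × 7.39% = 18.04%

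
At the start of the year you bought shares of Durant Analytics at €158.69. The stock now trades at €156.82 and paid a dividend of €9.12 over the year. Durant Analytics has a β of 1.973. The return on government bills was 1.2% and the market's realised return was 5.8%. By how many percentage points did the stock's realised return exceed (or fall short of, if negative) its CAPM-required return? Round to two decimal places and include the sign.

Realised HPR = (P1 + D1 − P0) / P0 = (156.82 + 9.12 − 158.69) / 158.69 = 7.25 / 158.69 = 4.5687%
MRP = 5.8% − 1.2% = 4.60%
CAPM required = R_f + β·MRP = 1.2% + 1.973 × 4.6% = 10.2758%
α = realised − required = 4.5687% − 10.2758% = -5.71%

-5.71%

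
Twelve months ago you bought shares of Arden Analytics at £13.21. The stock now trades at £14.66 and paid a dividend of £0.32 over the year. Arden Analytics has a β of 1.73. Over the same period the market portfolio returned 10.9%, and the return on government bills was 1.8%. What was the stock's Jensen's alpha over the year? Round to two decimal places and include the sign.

-4.14%

Realised HPR = (P1 + D1 − P0) / P0 = (14.66 + 0.32 − 13.21) / 13.21 = 1.77 / 13.21 = 13.3989%
MRP = 10.9% − 1.8% = 9.10%
CAPM required = R_f + β·MRP = 1.8% + 1.73 × 9.1% = 17.5430%
α = realised − required = 13.3989% − 17.5430% = -4.14%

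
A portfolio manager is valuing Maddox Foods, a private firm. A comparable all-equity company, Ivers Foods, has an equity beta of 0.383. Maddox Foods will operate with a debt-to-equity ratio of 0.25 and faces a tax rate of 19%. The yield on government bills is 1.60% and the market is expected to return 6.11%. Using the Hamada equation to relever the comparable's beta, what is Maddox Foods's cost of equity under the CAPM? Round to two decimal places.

3.68%

β_L = β_U × [1 + (1 − t)(D/E)] = 0.383 × [1 + (1 − 0.19) × 0.25]
    = 0.383 × [1 + 0.81 × 0.25] = 0.383 × 1.2025 = 0.4606
MRP = 6.11% − 1.60% = 4.51%
E(R) = R_f + β_L × MRP = 1.60% + 0.4606 × 4.51% = 3.68%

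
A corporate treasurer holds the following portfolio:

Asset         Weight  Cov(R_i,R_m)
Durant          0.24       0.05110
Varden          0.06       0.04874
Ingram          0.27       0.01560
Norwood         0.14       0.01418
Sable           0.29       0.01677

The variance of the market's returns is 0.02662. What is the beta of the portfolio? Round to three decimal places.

0.986

β_Durant = 0.05110 / 0.02662 = 1.9196
β_Varden = 0.04874 / 0.02662 = 1.8310
β_Ingram = 0.01560 / 0.02662 = 0.5860
β_Norwood = 0.01418 / 0.02662 = 0.5327
β_Sable = 0.01677 / 0.02662 = 0.6300
β_P = Σ w_i β_i = 0.24×1.9196 + 0.06×1.8310 + 0.27×0.5860 + 0.14×0.5327 + 0.29×0.6300 = 0.9861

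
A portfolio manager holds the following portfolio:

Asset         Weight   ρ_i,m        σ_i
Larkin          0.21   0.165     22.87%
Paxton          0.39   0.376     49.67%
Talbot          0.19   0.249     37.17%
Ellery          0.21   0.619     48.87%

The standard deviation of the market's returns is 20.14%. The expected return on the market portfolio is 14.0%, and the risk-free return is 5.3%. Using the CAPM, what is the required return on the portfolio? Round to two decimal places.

12.29%

β_Larkin = 0.165 × 22.87% / 20.14% = 0.1874
β_Paxton = 0.376 × 49.67% / 20.14% = 0.9273
β_Talbot = 0.249 × 37.17% / 20.14% = 0.4595
β_Ellery = 0.619 × 48.87% / 20.14% = 1.5020
β_P = Σ w_i β_i = 0.21×0.1874 + 0.39×0.9273 + 0.19×0.4595 + 0.21×1.5020 = 0.8037
MRP = 14.0% − 5.3% = 8.70%
E(R_P) = R_f + β_P × MRP = 5.3% + 0.8037 × 8.7% = 12.29%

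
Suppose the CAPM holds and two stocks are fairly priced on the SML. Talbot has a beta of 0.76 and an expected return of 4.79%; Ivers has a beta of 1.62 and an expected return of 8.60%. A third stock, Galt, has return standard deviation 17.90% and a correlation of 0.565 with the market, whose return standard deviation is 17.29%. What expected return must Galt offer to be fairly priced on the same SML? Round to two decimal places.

MRP = (8.60% − 4.79%) / (1.62 − 0.76) = 4.4302%
R_f = 4.79% − 0.76 × 4.4302% = 1.4230%
β_Galt = ρ·σ_i/σ_m = 0.565 × 17.90 / 17.29 = 0.5849
E(R_Galt) = R_f + β × MRP = 1.4230% + 0.5849 × 4.4302% = 4.01%

4.01%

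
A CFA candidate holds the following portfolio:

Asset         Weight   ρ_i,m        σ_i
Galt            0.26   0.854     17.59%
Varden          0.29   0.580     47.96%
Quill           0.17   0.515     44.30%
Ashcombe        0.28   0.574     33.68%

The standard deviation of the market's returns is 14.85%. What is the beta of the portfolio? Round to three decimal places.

1.432

β_Galt = 0.854 × 17.59% / 14.85% = 1.0116
β_Varden = 0.580 × 47.96% / 14.85% = 1.8732
β_Quill = 0.515 × 44.30% / 14.85% = 1.5363
β_Ashcombe = 0.574 × 33.68% / 14.85% = 1.3018
β_P = Σ w_i β_i = 0.26×1.0116 + 0.29×1.8732 + 0.17×1.5363 + 0.28×1.3018 = 1.4319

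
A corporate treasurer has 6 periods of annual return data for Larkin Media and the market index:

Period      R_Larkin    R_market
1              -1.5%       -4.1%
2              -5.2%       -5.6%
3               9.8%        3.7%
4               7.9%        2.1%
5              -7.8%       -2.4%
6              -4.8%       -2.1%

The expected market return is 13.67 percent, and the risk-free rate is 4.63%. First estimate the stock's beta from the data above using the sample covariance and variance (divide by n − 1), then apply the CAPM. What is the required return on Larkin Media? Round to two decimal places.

20.66%

Mean R_i = (-1.5 − 5.2 + 9.8 + 7.9 − 7.8 − 4.8) / 6 = -0.2667%
Mean R_m = (-4.1 − 5.6 + 3.7 + 2.1 − 2.4 − 2.1) / 6 = -1.4000%
Σ(R_i − R̄_i)(R_m − R̄_m) = 114.6800  ⇒  Cov = 114.6800 / 5 = 22.9360
Σ(R_m − R̄_m)² = 64.6800  ⇒  Var(R_m) = 64.6800 / 5 = 12.9360
β = Cov / Var(R_m) = 22.9360 / 12.9360 = 1.7730
MRP = 13.67% − 4.63% = 9.04%
E(R) = R_f + β × MRP = 4.63% + 1.7730 × 9.04% = 20.66%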